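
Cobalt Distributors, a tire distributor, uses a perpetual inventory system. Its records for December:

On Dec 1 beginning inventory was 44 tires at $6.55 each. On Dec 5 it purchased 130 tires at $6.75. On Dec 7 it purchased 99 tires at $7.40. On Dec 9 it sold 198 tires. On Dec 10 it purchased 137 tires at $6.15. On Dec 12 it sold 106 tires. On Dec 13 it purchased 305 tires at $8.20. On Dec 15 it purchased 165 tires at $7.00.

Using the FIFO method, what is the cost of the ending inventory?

Dec 9, 198 sold [FIFO — oldest first]: 44 @ $6.55 + 130 @ $6.75 + 24 @ $7.40 = $1,343.30
Dec 12, 106 sold [FIFO — oldest first]: 75 @ $7.40 + 31 @ $6.15 = $745.65
Total COGS = $1,343.30 + $745.65 = $2,088.95
Ending inventory: 106 @ $6.15 + 305 @ $8.20 + 165 @ $7.00 = $4,307.90

Ending inventory = $4,307.90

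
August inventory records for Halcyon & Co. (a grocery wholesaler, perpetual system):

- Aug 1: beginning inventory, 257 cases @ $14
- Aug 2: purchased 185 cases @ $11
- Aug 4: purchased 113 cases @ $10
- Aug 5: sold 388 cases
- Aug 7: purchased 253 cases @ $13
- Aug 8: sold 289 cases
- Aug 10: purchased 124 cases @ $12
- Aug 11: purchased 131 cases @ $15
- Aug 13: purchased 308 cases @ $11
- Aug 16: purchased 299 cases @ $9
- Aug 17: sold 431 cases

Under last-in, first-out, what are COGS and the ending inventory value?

Aug 5, 388 sold [LIFO — newest first]: 113 @ $10 + 185 @ $11 + 90 @ $14 = $4,425
Aug 8, 289 sold [LIFO — newest first]: 253 @ $13 + 36 @ $14 = $3,793
Aug 17, 431 sold [LIFO — newest first]: 299 @ $9 + 132 @ $11 = $4,143
Total COGS = $4,425 + $3,793 + $4,143 = $12,361
Ending inventory: 131 @ $14 + 124 @ $12 + 131 @ $15 + 176 @ $11 = $7,223

COGS = $12,361; ending inventory = $7,223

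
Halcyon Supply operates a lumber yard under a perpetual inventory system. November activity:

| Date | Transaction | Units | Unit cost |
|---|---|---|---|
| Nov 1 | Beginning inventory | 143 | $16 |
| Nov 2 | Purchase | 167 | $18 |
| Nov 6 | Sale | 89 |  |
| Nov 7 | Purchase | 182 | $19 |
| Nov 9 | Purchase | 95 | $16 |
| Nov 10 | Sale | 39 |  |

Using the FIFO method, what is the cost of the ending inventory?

Ending inventory = $8,224

Nov 6, 89 sold [FIFO — oldest first]: 89 @ $16 = $1,424
Nov 10, 39 sold [FIFO — oldest first]: 39 @ $16 = $624
Total COGS = $1,424 + $624 = $2,048
Ending inventory: 15 @ $16 + 167 @ $18 + 182 @ $19 + 95 @ $16 = $8,224
Check: goods available $10,272 = COGS $2,048 + ending $8,224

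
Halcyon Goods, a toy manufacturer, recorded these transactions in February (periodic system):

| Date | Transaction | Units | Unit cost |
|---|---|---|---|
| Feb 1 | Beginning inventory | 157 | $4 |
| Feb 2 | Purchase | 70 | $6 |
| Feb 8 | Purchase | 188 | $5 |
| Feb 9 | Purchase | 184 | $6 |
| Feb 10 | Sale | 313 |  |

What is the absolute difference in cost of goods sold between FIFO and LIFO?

$271

FIFO COGS: 157 @ $4 + 70 @ $6 + 86 @ $5 = $1,478
LIFO COGS: 184 @ $6 + 129 @ $5 = $1,749
Difference = |$1,478 − $1,749| = $271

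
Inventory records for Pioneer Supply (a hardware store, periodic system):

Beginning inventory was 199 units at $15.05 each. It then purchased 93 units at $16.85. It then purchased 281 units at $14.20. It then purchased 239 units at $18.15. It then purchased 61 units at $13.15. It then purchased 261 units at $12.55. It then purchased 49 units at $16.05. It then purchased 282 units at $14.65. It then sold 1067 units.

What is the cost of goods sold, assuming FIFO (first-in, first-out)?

Sale 1 (1067) [FIFO — oldest first]: 199 @ $15.05 + 93 @ $16.85 + 281 @ $14.20 + 239 @ $18.15 + 61 @ $13.15 + 194 @ $12.55 = $16,126.90
Ending inventory: 67 @ $12.55 + 49 @ $16.05 + 282 @ $14.65 = $5,758.60
Check: goods available $21,885.50 = COGS $16,126.90 + ending $5,758.60

COGS = $16,126.90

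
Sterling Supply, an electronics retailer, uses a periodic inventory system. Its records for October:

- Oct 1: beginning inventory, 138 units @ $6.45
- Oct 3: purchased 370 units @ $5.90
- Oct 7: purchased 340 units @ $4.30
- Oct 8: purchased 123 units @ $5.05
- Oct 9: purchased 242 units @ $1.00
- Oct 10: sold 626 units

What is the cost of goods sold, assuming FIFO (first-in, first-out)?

Oct 10, 626 sold [FIFO — oldest first]: 138 @ $6.45 + 370 @ $5.90 + 118 @ $4.30 = $3,580.50
Ending inventory: 222 @ $4.30 + 123 @ $5.05 + 242 @ $1.00 = $1,817.75

COGS = $3,580.50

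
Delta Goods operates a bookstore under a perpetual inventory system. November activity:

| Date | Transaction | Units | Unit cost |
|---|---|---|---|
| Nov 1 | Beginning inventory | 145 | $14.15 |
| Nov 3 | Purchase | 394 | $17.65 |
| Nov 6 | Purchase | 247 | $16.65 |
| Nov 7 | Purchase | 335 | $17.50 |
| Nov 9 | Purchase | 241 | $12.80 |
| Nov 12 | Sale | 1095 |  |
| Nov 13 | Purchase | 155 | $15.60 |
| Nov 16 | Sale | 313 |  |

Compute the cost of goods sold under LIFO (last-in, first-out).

COGS = $22,941.35

Nov 12, 1095 sold [LIFO — newest first]: 241 @ $12.80 + 335 @ $17.50 + 247 @ $16.65 + 272 @ $17.65 = $17,860.65
Nov 16, 313 sold [LIFO — newest first]: 155 @ $15.60 + 122 @ $17.65 + 36 @ $14.15 = $5,080.70
Total COGS = $17,860.65 + $5,080.70 = $22,941.35
Ending inventory: 109 @ $14.15 = $1,542.35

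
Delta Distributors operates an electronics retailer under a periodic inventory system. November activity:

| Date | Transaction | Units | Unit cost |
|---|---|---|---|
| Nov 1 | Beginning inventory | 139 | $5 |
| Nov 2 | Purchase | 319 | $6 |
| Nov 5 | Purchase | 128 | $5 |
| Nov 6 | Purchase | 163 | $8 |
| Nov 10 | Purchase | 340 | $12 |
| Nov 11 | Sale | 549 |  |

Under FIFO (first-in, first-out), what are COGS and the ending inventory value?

Nov 11, 549 sold [FIFO — oldest first]: 139 @ $5 + 319 @ $6 + 91 @ $5 = $3,064
Ending inventory: 37 @ $5 + 163 @ $8 + 340 @ $12 = $5,569
Check: goods available $8,633 = COGS $3,064 + ending $5,569

COGS = $3,064; ending inventory = $5,569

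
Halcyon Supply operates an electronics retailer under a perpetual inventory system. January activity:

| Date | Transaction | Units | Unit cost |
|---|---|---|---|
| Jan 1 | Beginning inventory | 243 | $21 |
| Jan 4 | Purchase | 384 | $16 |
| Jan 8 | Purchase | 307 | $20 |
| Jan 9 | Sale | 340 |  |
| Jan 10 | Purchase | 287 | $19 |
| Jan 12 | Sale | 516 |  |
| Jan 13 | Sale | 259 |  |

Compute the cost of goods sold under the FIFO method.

COGS = $20,826

Jan 9, 340 sold [FIFO — oldest first]: 243 @ $21 + 97 @ $16 = $6,655
Jan 12, 516 sold [FIFO — oldest first]: 287 @ $16 + 229 @ $20 = $9,172
Jan 13, 259 sold [FIFO — oldest first]: 78 @ $20 + 181 @ $19 = $4,999
Total COGS = $6,655 + $9,172 + $4,999 = $20,826
Ending inventory: 106 @ $19 = $2,014
Check: goods available $22,840 = COGS $20,826 + ending $2,014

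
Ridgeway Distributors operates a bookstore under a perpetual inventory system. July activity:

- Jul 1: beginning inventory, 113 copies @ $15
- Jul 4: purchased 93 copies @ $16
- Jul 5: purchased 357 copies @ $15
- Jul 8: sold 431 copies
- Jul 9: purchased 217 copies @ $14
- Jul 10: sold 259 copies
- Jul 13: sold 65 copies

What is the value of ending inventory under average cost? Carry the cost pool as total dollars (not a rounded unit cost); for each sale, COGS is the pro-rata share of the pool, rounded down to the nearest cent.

After Jul 1: 113 on hand, pool $1,695.00 (≈ $15.0000 each)
After Jul 4: 206 on hand, pool $3,183.00 (≈ $15.4515 each)
After Jul 5: 563 on hand, pool $8,538.00 (≈ $15.1652 each)
Jul 8, sell 431: 431/563 × $8,538.00 → $6,536.19
After Jul 9: 349 on hand, pool $5,039.81 (≈ $14.4407 each)
Jul 10, sell 259: 259/349 × $5,039.81 → $3,740.14
Jul 13, sell 65: 65/90 × $1,299.67 → $938.65
Total COGS = $6,536.19 + $3,740.14 + $938.65 = $11,214.98
Ending inventory (cost pool remaining) = $361.02
Check: goods available $11,576.00 = COGS $11,214.98 + ending $361.02

Ending inventory = $361.02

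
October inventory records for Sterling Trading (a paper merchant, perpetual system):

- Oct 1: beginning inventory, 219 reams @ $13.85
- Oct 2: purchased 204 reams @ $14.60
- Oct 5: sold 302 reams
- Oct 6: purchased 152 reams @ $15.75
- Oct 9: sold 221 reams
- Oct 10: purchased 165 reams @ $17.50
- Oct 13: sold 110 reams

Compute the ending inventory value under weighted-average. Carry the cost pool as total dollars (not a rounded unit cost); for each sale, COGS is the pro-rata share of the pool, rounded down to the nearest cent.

Ending inventory = $1,810.15

After Oct 1: 219 on hand, pool $3,033.15 (≈ $13.8500 each)
After Oct 2: 423 on hand, pool $6,011.55 (≈ $14.2117 each)
Oct 5, sell 302: 302/423 × $6,011.55 → $4,291.93
After Oct 6: 273 on hand, pool $4,113.62 (≈ $15.0682 each)
Oct 9, sell 221: 221/273 × $4,113.62 → $3,330.07
After Oct 10: 217 on hand, pool $3,671.05 (≈ $16.9173 each)
Oct 13, sell 110: 110/217 × $3,671.05 → $1,860.90
Total COGS = $4,291.93 + $3,330.07 + $1,860.90 = $9,482.90
Ending inventory (cost pool remaining) = $1,810.15
Check: goods available $11,293.05 = COGS $9,482.90 + ending $1,810.15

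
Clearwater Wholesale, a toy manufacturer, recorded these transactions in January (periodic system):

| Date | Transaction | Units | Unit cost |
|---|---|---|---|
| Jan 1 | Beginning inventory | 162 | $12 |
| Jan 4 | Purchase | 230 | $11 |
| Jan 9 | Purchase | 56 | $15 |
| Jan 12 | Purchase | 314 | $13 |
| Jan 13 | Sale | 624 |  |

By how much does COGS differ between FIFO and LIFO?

$138

FIFO COGS: 162 @ $12 + 230 @ $11 + 56 @ $15 + 176 @ $13 = $7,602
LIFO COGS: 314 @ $13 + 56 @ $15 + 230 @ $11 + 24 @ $12 = $7,740
Difference = |$7,602 − $7,740| = $138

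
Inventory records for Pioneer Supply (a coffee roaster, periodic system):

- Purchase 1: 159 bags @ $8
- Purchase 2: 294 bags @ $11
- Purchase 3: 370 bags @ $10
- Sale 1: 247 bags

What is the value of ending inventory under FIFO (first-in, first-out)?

Sale 1 (247) [FIFO — oldest first]: 159 @ $8 + 88 @ $11 = $2,240
Ending inventory: 206 @ $11 + 370 @ $10 = $5,966
Check: goods available $8,206 = COGS $2,240 + ending $5,966

Ending inventory = $5,966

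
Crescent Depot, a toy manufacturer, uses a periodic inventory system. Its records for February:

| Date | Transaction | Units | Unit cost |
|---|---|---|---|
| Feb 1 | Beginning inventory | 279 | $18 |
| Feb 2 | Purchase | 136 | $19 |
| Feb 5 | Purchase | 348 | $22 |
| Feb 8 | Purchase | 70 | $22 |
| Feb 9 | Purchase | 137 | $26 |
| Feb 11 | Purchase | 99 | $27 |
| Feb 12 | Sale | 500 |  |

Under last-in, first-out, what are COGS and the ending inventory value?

Feb 12, 500 sold [LIFO — newest first]: 99 @ $27 + 137 @ $26 + 70 @ $22 + 194 @ $22 = $12,043
Ending inventory: 279 @ $18 + 136 @ $19 + 154 @ $22 = $10,994

COGS = $12,043; ending inventory = $10,994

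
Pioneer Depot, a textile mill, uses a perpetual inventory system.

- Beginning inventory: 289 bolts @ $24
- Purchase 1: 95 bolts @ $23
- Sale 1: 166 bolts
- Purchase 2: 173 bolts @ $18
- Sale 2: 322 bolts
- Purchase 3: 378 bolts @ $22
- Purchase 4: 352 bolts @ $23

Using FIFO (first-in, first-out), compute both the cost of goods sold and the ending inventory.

COGS = $10,993; ending inventory = $17,654

Sale 1 (166) [FIFO — oldest first]: 166 @ $24 = $3,984
Sale 2 (322) [FIFO — oldest first]: 123 @ $24 + 95 @ $23 + 104 @ $18 = $7,009
Total COGS = $3,984 + $7,009 = $10,993
Ending inventory: 69 @ $18 + 378 @ $22 + 352 @ $23 = $17,654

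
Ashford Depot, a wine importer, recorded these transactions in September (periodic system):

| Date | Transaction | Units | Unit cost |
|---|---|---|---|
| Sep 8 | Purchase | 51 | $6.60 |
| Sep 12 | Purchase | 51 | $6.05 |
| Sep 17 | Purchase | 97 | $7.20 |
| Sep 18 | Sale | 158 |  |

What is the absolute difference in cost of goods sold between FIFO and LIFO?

FIFO COGS: 51 @ $6.60 + 51 @ $6.05 + 56 @ $7.20 = $1,048.35
LIFO COGS: 97 @ $7.20 + 51 @ $6.05 + 10 @ $6.60 = $1,072.95
Difference = |$1,048.35 − $1,072.95| = $24.60

$24.60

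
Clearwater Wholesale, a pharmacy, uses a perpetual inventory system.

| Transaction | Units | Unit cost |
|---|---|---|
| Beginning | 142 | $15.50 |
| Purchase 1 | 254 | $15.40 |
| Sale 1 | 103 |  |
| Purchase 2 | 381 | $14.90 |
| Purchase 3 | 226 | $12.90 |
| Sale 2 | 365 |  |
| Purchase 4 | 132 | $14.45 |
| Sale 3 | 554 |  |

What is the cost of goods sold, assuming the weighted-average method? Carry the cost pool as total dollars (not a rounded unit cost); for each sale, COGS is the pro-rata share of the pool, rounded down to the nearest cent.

COGS = $14,968.37

After Beginning: 142 on hand, pool $2,201.00 (≈ $15.5000 each)
After Purchase 1: 396 on hand, pool $6,112.60 (≈ $15.4359 each)
Sale 1, sell 103: 103/396 × $6,112.60 → $1,589.89
After Purchase 2: 674 on hand, pool $10,199.61 (≈ $15.1330 each)
After Purchase 3: 900 on hand, pool $13,115.01 (≈ $14.5722 each)
Sale 2, sell 365: 365/900 × $13,115.01 → $5,318.86
After Purchase 4: 667 on hand, pool $9,703.55 (≈ $14.5481 each)
Sale 3, sell 554: 554/667 × $9,703.55 → $8,059.62
Total COGS = $1,589.89 + $5,318.86 + $8,059.62 = $14,968.37
Ending inventory (cost pool remaining) = $1,643.93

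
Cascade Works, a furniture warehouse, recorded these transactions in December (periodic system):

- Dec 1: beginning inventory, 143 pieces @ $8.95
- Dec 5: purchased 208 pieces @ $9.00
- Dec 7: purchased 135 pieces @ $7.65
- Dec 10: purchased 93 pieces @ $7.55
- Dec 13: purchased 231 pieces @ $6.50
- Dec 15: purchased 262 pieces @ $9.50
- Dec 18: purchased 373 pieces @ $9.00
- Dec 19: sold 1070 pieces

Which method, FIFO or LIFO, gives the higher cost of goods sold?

LIFO

FIFO COGS: 143 @ $8.95 + 208 @ $9.00 + 135 @ $7.65 + 93 @ $7.55 + 231 @ $6.50 + 260 @ $9.50 = $8,858.25
LIFO COGS: 373 @ $9.00 + 262 @ $9.50 + 231 @ $6.50 + 93 @ $7.55 + 111 @ $7.65 = $8,898.80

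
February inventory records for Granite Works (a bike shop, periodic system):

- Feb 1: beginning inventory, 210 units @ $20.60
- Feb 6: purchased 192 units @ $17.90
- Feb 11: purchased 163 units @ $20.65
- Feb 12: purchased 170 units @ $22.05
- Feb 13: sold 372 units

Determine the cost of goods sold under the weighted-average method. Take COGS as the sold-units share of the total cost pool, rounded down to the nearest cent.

COGS = $7,529.71

Feb 13, sell 372: 372/735 × $14,877.25 → $7,529.71
Ending inventory (cost pool remaining) = $7,347.54
Check: goods available $14,877.25 = COGS $7,529.71 + ending $7,347.54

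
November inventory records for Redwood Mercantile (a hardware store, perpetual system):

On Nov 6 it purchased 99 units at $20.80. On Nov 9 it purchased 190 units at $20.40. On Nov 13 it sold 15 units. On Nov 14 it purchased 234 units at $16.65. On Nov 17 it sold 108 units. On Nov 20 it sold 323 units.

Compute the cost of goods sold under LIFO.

COGS = $8,229.70

Nov 13, 15 sold [LIFO — newest first]: 15 @ $20.40 = $306.00
Nov 17, 108 sold [LIFO — newest first]: 108 @ $16.65 = $1,798.20
Nov 20, 323 sold [LIFO — newest first]: 126 @ $16.65 + 175 @ $20.40 + 22 @ $20.80 = $6,125.50
Total COGS = $306.00 + $1,798.20 + $6,125.50 = $8,229.70
Ending inventory: 77 @ $20.80 = $1,601.60
Check: goods available $9,831.30 = COGS $8,229.70 + ending $1,601.60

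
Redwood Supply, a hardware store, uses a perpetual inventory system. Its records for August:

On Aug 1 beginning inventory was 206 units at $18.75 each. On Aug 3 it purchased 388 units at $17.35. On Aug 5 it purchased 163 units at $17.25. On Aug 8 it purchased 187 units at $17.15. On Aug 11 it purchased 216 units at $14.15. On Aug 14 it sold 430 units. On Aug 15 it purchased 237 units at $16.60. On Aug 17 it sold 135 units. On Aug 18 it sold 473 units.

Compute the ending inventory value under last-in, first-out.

Aug 14, 430 sold [LIFO — newest first]: 216 @ $14.15 + 187 @ $17.15 + 27 @ $17.25 = $6,729.20
Aug 17, 135 sold [LIFO — newest first]: 135 @ $16.60 = $2,241.00
Aug 18, 473 sold [LIFO — newest first]: 102 @ $16.60 + 136 @ $17.25 + 235 @ $17.35 = $8,116.45
Total COGS = $6,729.20 + $2,241.00 + $8,116.45 = $17,086.65
Ending inventory: 206 @ $18.75 + 153 @ $17.35 = $6,517.05
Check: goods available $23,603.70 = COGS $17,086.65 + ending $6,517.05

Ending inventory = $6,517.05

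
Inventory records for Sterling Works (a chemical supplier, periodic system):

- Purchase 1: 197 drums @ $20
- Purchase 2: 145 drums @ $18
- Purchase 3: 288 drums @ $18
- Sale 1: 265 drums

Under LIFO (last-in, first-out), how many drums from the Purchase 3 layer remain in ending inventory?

23

Sale 1 (265) [LIFO — newest first]: 265 @ $18 = $4,770
Ending inventory: 197 @ $20 + 145 @ $18 + 23 @ $18 = $6,964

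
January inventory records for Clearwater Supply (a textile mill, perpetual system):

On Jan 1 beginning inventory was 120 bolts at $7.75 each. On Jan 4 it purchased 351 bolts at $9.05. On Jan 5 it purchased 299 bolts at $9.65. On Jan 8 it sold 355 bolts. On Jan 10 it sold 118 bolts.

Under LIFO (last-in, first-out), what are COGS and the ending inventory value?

COGS = $4,460.05; ending inventory = $2,531.85

Jan 8, 355 sold [LIFO — newest first]: 299 @ $9.65 + 56 @ $9.05 = $3,392.15
Jan 10, 118 sold [LIFO — newest first]: 118 @ $9.05 = $1,067.90
Total COGS = $3,392.15 + $1,067.90 = $4,460.05
Ending inventory: 120 @ $7.75 + 177 @ $9.05 = $2,531.85
Check: goods available $6,991.90 = COGS $4,460.05 + ending $2,531.85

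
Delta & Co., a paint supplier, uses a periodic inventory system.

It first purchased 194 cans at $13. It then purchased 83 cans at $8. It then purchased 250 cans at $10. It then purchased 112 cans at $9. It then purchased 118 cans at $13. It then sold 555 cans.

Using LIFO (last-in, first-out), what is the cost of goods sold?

COGS = $5,642

Sale 1 (555) [LIFO — newest first]: 118 @ $13 + 112 @ $9 + 250 @ $10 + 75 @ $8 = $5,642
Ending inventory: 194 @ $13 + 8 @ $8 = $2,586
Check: goods available $8,228 = COGS $5,642 + ending $2,586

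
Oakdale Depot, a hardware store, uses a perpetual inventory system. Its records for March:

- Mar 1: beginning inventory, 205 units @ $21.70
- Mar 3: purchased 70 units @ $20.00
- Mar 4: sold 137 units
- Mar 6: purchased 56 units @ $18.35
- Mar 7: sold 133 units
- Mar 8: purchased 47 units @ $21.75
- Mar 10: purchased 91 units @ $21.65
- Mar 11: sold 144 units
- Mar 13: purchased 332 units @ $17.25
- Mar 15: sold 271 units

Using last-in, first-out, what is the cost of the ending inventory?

Ending inventory = $2,245.75

Mar 4, 137 sold [LIFO — newest first]: 70 @ $20.00 + 67 @ $21.70 = $2,853.90
Mar 7, 133 sold [LIFO — newest first]: 56 @ $18.35 + 77 @ $21.70 = $2,698.50
Mar 11, 144 sold [LIFO — newest first]: 91 @ $21.65 + 47 @ $21.75 + 6 @ $21.70 = $3,122.60
Mar 15, 271 sold [LIFO — newest first]: 271 @ $17.25 = $4,674.75
Total COGS = $2,853.90 + $2,698.50 + $3,122.60 + $4,674.75 = $13,349.75
Ending inventory: 55 @ $21.70 + 61 @ $17.25 = $2,245.75
Check: goods available $15,595.50 = COGS $13,349.75 + ending $2,245.75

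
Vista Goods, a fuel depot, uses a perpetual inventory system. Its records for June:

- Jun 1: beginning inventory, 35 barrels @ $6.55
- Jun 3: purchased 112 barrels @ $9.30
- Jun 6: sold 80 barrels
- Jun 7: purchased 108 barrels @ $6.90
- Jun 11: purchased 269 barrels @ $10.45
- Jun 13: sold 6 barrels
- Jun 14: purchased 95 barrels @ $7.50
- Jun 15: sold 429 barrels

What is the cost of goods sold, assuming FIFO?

COGS = $4,733.05

Jun 6, 80 sold [FIFO — oldest first]: 35 @ $6.55 + 45 @ $9.30 = $647.75
Jun 13, 6 sold [FIFO — oldest first]: 6 @ $9.30 = $55.80
Jun 15, 429 sold [FIFO — oldest first]: 61 @ $9.30 + 108 @ $6.90 + 260 @ $10.45 = $4,029.50
Total COGS = $647.75 + $55.80 + $4,029.50 = $4,733.05
Ending inventory: 9 @ $10.45 + 95 @ $7.50 = $806.55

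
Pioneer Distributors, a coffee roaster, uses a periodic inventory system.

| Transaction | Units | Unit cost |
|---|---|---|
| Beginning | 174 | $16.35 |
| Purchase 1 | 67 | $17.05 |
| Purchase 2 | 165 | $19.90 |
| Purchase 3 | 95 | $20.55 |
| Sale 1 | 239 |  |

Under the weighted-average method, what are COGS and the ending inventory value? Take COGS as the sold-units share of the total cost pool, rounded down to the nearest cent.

COGS = $4,399.79; ending inventory = $4,823.21

Sale 1, sell 239: 239/501 × $9,223.00 → $4,399.79
Ending inventory (cost pool remaining) = $4,823.21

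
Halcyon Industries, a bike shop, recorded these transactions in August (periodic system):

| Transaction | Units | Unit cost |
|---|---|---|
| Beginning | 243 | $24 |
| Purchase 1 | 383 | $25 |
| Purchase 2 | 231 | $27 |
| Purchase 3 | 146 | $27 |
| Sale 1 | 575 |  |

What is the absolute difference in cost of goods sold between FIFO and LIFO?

FIFO COGS: 243 @ $24 + 332 @ $25 = $14,132
LIFO COGS: 146 @ $27 + 231 @ $27 + 198 @ $25 = $15,129
Difference = |$14,132 − $15,129| = $997

$997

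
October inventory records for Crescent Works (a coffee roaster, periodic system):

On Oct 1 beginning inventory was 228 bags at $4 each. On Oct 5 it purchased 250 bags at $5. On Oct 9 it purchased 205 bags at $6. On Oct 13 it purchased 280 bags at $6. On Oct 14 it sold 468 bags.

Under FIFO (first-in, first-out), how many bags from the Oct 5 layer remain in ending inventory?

Oct 14, 468 sold [FIFO — oldest first]: 228 @ $4 + 240 @ $5 = $2,112
Ending inventory: 10 @ $5 + 205 @ $6 + 280 @ $6 = $2,960
Check: goods available $5,072 = COGS $2,112 + ending $2,960

10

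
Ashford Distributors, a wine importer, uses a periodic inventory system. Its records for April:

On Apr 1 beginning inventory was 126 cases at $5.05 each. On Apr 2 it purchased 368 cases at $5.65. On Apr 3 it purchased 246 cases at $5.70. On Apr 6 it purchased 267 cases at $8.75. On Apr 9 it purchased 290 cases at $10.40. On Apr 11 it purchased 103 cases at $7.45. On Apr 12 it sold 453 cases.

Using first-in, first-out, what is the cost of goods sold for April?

COGS = $2,483.85

Apr 12, 453 sold [FIFO — oldest first]: 126 @ $5.05 + 327 @ $5.65 = $2,483.85
Ending inventory: 41 @ $5.65 + 246 @ $5.70 + 267 @ $8.75 + 290 @ $10.40 + 103 @ $7.45 = $7,753.45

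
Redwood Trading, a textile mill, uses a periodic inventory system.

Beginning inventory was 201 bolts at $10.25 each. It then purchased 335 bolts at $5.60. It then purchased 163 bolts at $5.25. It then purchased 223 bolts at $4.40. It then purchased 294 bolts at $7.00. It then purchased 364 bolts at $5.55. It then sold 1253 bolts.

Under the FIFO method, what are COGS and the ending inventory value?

COGS = $8,036.55; ending inventory = $1,814.85

Sale 1 (1253) [FIFO — oldest first]: 201 @ $10.25 + 335 @ $5.60 + 163 @ $5.25 + 223 @ $4.40 + 294 @ $7.00 + 37 @ $5.55 = $8,036.55
Ending inventory: 327 @ $5.55 = $1,814.85
Check: goods available $9,851.40 = COGS $8,036.55 + ending $1,814.85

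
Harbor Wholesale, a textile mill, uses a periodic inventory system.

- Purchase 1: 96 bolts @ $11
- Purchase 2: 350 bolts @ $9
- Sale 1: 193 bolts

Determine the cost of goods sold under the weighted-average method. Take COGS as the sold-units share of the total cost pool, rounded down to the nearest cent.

COGS = $1,820.08

Sale 1, sell 193: 193/446 × $4,206.00 → $1,820.08
Ending inventory (cost pool remaining) = $2,385.92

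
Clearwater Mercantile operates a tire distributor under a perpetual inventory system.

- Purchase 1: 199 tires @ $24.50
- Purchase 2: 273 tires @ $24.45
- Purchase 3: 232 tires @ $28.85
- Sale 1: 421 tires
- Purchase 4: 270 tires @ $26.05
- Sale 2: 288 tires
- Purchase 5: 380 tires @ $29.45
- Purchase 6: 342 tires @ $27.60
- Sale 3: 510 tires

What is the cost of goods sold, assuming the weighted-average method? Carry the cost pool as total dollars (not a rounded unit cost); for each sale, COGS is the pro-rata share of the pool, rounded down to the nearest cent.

COGS = $32,609.71

After Purchase 1: 199 on hand, pool $4,875.50 (≈ $24.5000 each)
After Purchase 2: 472 on hand, pool $11,550.35 (≈ $24.4711 each)
After Purchase 3: 704 on hand, pool $18,243.55 (≈ $25.9141 each)
Sale 1, sell 421: 421/704 × $18,243.55 → $10,909.85
After Purchase 4: 553 on hand, pool $14,367.20 (≈ $25.9805 each)
Sale 2, sell 288: 288/553 × $14,367.20 → $7,482.37
After Purchase 5: 645 on hand, pool $18,075.83 (≈ $28.0245 each)
After Purchase 6: 987 on hand, pool $27,515.03 (≈ $27.8774 each)
Sale 3, sell 510: 510/987 × $27,515.03 → $14,217.49
Total COGS = $10,909.85 + $7,482.37 + $14,217.49 = $32,609.71
Ending inventory (cost pool remaining) = $13,297.54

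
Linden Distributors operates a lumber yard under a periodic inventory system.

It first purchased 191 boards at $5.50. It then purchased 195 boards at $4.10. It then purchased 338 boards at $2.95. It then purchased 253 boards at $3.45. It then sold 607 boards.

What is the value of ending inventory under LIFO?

Sale 1 (607) [LIFO — newest first]: 253 @ $3.45 + 338 @ $2.95 + 16 @ $4.10 = $1,935.55
Ending inventory: 191 @ $5.50 + 179 @ $4.10 = $1,784.40

Ending inventory = $1,784.40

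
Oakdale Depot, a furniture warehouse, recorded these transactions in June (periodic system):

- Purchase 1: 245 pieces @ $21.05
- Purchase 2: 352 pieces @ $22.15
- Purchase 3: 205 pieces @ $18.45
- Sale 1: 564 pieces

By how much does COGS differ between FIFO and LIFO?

$496.70

FIFO COGS: 245 @ $21.05 + 319 @ $22.15 = $12,223.10
LIFO COGS: 205 @ $18.45 + 352 @ $22.15 + 7 @ $21.05 = $11,726.40
Difference = |$12,223.10 − $11,726.40| = $496.70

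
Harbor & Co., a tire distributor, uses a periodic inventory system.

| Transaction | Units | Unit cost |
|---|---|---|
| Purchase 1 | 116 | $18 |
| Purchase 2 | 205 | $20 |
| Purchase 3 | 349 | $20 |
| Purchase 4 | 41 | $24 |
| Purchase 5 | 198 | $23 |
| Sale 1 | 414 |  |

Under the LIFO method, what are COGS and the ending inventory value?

COGS = $9,038; ending inventory = $9,668

Sale 1 (414) [LIFO — newest first]: 198 @ $23 + 41 @ $24 + 175 @ $20 = $9,038
Ending inventory: 116 @ $18 + 205 @ $20 + 174 @ $20 = $9,668
Check: goods available $18,706 = COGS $9,038 + ending $9,668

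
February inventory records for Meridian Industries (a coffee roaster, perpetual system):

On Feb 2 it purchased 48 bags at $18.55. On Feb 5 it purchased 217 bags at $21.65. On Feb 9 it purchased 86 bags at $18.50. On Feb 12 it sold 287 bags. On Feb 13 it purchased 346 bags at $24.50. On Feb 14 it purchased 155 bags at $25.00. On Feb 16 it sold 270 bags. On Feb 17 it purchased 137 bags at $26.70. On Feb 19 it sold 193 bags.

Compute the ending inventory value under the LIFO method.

Ending inventory = $5,524.30

Feb 12, 287 sold [LIFO — newest first]: 86 @ $18.50 + 201 @ $21.65 = $5,942.65
Feb 16, 270 sold [LIFO — newest first]: 155 @ $25.00 + 115 @ $24.50 = $6,692.50
Feb 19, 193 sold [LIFO — newest first]: 137 @ $26.70 + 56 @ $24.50 = $5,029.90
Total COGS = $5,942.65 + $6,692.50 + $5,029.90 = $17,665.05
Ending inventory: 48 @ $18.55 + 16 @ $21.65 + 175 @ $24.50 = $5,524.30
Check: goods available $23,189.35 = COGS $17,665.05 + ending $5,524.30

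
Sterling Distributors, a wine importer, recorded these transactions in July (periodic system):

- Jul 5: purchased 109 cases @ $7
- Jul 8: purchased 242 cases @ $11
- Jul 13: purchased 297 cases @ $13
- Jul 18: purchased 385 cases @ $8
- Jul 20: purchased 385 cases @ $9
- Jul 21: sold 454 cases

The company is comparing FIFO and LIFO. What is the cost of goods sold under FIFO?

COGS = $4,764

FIFO COGS: 109 @ $7 + 242 @ $11 + 103 @ $13 = $4,764
LIFO COGS: 385 @ $9 + 69 @ $8 = $4,017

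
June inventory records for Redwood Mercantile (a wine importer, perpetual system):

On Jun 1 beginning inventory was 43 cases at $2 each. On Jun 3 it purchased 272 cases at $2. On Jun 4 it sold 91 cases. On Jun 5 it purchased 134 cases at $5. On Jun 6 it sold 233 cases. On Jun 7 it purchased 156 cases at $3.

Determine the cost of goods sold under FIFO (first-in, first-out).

Jun 4, 91 sold [FIFO — oldest first]: 43 @ $2 + 48 @ $2 = $182
Jun 6, 233 sold [FIFO — oldest first]: 224 @ $2 + 9 @ $5 = $493
Total COGS = $182 + $493 = $675
Ending inventory: 125 @ $5 + 156 @ $3 = $1,093

COGS = $675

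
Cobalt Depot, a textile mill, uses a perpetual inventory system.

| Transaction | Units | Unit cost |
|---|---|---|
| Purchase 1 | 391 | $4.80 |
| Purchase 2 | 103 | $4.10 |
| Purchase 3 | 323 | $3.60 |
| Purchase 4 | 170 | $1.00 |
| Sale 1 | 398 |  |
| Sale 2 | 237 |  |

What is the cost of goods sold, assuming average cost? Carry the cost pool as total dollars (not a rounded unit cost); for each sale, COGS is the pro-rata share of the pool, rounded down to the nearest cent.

After Purchase 1: 391 on hand, pool $1,876.80 (≈ $4.8000 each)
After Purchase 2: 494 on hand, pool $2,299.10 (≈ $4.6540 each)
After Purchase 3: 817 on hand, pool $3,461.90 (≈ $4.2373 each)
After Purchase 4: 987 on hand, pool $3,631.90 (≈ $3.6797 each)
Sale 1, sell 398: 398/987 × $3,631.90 → $1,464.53
Sale 2, sell 237: 237/589 × $2,167.37 → $872.09
Total COGS = $1,464.53 + $872.09 = $2,336.62
Ending inventory (cost pool remaining) = $1,295.28

COGS = $2,336.62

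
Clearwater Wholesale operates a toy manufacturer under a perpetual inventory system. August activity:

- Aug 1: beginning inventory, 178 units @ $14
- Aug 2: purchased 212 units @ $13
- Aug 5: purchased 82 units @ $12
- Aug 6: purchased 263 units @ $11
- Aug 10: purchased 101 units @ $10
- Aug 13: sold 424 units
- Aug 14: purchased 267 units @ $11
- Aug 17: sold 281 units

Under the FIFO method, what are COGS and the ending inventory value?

COGS = $8,795; ending inventory = $4,277

Aug 13, 424 sold [FIFO — oldest first]: 178 @ $14 + 212 @ $13 + 34 @ $12 = $5,656
Aug 17, 281 sold [FIFO — oldest first]: 48 @ $12 + 233 @ $11 = $3,139
Total COGS = $5,656 + $3,139 = $8,795
Ending inventory: 30 @ $11 + 101 @ $10 + 267 @ $11 = $4,277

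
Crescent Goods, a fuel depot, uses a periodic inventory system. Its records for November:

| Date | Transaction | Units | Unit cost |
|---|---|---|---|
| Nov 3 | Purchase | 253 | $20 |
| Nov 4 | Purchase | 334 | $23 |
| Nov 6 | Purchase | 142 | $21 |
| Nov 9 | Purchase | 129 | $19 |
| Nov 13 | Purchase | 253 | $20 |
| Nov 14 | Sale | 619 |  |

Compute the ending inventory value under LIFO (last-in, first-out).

Nov 14, 619 sold [LIFO — newest first]: 253 @ $20 + 129 @ $19 + 142 @ $21 + 95 @ $23 = $12,678
Ending inventory: 253 @ $20 + 239 @ $23 = $10,557
Check: goods available $23,235 = COGS $12,678 + ending $10,557

Ending inventory = $10,557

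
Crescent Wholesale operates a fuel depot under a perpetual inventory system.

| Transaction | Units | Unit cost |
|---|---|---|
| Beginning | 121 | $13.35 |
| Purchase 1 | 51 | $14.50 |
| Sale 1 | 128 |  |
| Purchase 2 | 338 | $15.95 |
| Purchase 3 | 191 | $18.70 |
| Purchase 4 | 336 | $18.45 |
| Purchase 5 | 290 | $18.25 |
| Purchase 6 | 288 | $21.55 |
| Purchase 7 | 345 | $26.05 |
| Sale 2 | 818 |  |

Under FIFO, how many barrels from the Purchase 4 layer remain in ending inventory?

91

Sale 1 (128) [FIFO — oldest first]: 121 @ $13.35 + 7 @ $14.50 = $1,716.85
Sale 2 (818) [FIFO — oldest first]: 44 @ $14.50 + 338 @ $15.95 + 191 @ $18.70 + 245 @ $18.45 = $14,121.05
Total COGS = $1,716.85 + $14,121.05 = $15,837.90
Ending inventory: 91 @ $18.45 + 290 @ $18.25 + 288 @ $21.55 + 345 @ $26.05 = $22,165.10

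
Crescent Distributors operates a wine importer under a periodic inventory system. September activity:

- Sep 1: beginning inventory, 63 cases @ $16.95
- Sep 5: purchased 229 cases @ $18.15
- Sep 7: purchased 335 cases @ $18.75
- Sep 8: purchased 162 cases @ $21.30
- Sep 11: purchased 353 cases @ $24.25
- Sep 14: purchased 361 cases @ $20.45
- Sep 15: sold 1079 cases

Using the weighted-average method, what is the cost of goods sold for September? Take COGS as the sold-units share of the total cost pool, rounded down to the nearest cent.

COGS = $22,182.13

Sep 15, sell 1079: 1079/1503 × $30,898.75 → $22,182.13
Ending inventory (cost pool remaining) = $8,716.62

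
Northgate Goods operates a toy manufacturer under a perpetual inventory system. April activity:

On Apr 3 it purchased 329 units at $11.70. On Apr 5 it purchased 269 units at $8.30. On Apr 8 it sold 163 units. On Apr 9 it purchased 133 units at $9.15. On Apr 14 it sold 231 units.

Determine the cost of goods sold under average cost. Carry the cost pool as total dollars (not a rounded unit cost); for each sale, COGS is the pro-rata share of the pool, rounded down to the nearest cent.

After Apr 3: 329 on hand, pool $3,849.30 (≈ $11.7000 each)
After Apr 5: 598 on hand, pool $6,082.00 (≈ $10.1706 each)
Apr 8, sell 163: 163/598 × $6,082.00 → $1,657.80
After Apr 9: 568 on hand, pool $5,641.15 (≈ $9.9316 each)
Apr 14, sell 231: 231/568 × $5,641.15 → $2,294.20
Total COGS = $1,657.80 + $2,294.20 = $3,952.00
Ending inventory (cost pool remaining) = $3,346.95

COGS = $3,952.00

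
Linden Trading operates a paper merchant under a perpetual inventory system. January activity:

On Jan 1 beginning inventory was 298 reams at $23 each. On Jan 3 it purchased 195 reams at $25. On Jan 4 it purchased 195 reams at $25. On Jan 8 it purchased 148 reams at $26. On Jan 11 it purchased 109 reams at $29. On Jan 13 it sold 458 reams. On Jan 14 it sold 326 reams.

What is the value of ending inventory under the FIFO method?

Jan 13, 458 sold [FIFO — oldest first]: 298 @ $23 + 160 @ $25 = $10,854
Jan 14, 326 sold [FIFO — oldest first]: 35 @ $25 + 195 @ $25 + 96 @ $26 = $8,246
Total COGS = $10,854 + $8,246 = $19,100
Ending inventory: 52 @ $26 + 109 @ $29 = $4,513
Check: goods available $23,613 = COGS $19,100 + ending $4,513

Ending inventory = $4,513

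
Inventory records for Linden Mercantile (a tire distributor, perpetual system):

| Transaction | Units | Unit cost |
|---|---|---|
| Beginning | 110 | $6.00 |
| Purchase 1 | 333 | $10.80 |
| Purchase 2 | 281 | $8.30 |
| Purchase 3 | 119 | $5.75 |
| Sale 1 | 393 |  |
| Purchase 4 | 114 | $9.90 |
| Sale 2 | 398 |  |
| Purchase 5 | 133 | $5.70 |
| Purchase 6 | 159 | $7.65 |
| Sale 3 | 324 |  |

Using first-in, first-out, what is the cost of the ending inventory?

Ending inventory = $1,025.10

Sale 1 (393) [FIFO — oldest first]: 110 @ $6.00 + 283 @ $10.80 = $3,716.40
Sale 2 (398) [FIFO — oldest first]: 50 @ $10.80 + 281 @ $8.30 + 67 @ $5.75 = $3,257.55
Sale 3 (324) [FIFO — oldest first]: 52 @ $5.75 + 114 @ $9.90 + 133 @ $5.70 + 25 @ $7.65 = $2,376.95
Total COGS = $3,716.40 + $3,257.55 + $2,376.95 = $9,350.90
Ending inventory: 134 @ $7.65 = $1,025.10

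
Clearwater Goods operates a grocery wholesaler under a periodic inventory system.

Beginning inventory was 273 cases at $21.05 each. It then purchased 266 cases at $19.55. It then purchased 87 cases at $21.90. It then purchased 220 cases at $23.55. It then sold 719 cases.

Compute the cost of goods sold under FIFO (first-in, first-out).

Sale 1 (719) [FIFO — oldest first]: 273 @ $21.05 + 266 @ $19.55 + 87 @ $21.90 + 93 @ $23.55 = $15,042.40
Ending inventory: 127 @ $23.55 = $2,990.85

COGS = $15,042.40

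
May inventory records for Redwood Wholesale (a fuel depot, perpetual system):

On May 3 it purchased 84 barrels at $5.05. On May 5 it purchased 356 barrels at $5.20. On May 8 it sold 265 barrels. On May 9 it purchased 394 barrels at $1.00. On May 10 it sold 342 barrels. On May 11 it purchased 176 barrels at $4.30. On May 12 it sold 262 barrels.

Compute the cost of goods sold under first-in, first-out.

May 8, 265 sold [FIFO — oldest first]: 84 @ $5.05 + 181 @ $5.20 = $1,365.40
May 10, 342 sold [FIFO — oldest first]: 175 @ $5.20 + 167 @ $1.00 = $1,077.00
May 12, 262 sold [FIFO — oldest first]: 227 @ $1.00 + 35 @ $4.30 = $377.50
Total COGS = $1,365.40 + $1,077.00 + $377.50 = $2,819.90
Ending inventory: 141 @ $4.30 = $606.30
Check: goods available $3,426.20 = COGS $2,819.90 + ending $606.30

COGS = $2,819.90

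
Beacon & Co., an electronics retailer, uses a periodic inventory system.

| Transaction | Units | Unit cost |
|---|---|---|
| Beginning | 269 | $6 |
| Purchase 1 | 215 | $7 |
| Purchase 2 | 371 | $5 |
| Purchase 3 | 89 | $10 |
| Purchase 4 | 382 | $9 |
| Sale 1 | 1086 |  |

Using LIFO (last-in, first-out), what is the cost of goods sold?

Sale 1 (1086) [LIFO — newest first]: 382 @ $9 + 89 @ $10 + 371 @ $5 + 215 @ $7 + 29 @ $6 = $7,862
Ending inventory: 240 @ $6 = $1,440

COGS = $7,862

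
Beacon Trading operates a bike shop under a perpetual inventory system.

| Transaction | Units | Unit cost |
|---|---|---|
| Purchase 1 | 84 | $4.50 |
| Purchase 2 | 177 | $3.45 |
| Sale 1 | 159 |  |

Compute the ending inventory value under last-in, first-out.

Ending inventory = $440.10

Sale 1 (159) [LIFO — newest first]: 159 @ $3.45 = $548.55
Ending inventory: 84 @ $4.50 + 18 @ $3.45 = $440.10
Check: goods available $988.65 = COGS $548.55 + ending $440.10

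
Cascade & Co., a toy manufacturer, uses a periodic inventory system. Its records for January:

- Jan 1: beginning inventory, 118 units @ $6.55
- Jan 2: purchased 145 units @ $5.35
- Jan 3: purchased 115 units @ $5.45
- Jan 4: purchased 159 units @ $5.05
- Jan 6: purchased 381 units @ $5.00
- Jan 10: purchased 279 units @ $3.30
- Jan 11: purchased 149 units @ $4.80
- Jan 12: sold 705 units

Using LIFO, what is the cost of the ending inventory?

Ending inventory = $3,498.35

Jan 12, 705 sold [LIFO — newest first]: 149 @ $4.80 + 279 @ $3.30 + 277 @ $5.00 = $3,020.90
Ending inventory: 118 @ $6.55 + 145 @ $5.35 + 115 @ $5.45 + 159 @ $5.05 + 104 @ $5.00 = $3,498.35
Check: goods available $6,519.25 = COGS $3,020.90 + ending $3,498.35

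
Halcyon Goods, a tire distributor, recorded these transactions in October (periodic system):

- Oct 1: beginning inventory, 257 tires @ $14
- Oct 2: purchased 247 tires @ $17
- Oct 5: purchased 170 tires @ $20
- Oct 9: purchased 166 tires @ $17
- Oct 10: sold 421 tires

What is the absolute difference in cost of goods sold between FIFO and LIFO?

FIFO COGS: 257 @ $14 + 164 @ $17 = $6,386
LIFO COGS: 166 @ $17 + 170 @ $20 + 85 @ $17 = $7,667
Difference = |$6,386 − $7,667| = $1,281

$1,281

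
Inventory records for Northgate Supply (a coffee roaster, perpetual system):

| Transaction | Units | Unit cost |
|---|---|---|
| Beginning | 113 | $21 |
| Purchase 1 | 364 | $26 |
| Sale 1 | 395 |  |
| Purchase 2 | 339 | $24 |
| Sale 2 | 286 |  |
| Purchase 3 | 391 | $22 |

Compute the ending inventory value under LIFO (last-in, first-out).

Sale 1 (395) [LIFO — newest first]: 364 @ $26 + 31 @ $21 = $10,115
Sale 2 (286) [LIFO — newest first]: 286 @ $24 = $6,864
Total COGS = $10,115 + $6,864 = $16,979
Ending inventory: 82 @ $21 + 53 @ $24 + 391 @ $22 = $11,596
Check: goods available $28,575 = COGS $16,979 + ending $11,596

Ending inventory = $11,596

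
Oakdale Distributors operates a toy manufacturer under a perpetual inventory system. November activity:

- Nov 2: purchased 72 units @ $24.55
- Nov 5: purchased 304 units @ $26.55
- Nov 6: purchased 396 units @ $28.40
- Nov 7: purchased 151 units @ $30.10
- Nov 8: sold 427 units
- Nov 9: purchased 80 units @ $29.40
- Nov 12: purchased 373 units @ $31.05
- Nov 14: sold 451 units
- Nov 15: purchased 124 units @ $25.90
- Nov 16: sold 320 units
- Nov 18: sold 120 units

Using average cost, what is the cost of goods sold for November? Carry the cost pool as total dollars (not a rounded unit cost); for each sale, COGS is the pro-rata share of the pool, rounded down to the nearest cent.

COGS = $37,581.48

After Nov 2: 72 on hand, pool $1,767.60 (≈ $24.5500 each)
After Nov 5: 376 on hand, pool $9,838.80 (≈ $26.1670 each)
After Nov 6: 772 on hand, pool $21,085.20 (≈ $27.3124 each)
After Nov 7: 923 on hand, pool $25,630.30 (≈ $27.7685 each)
Nov 8, sell 427: 427/923 × $25,630.30 → $11,857.13
After Nov 9: 576 on hand, pool $16,125.17 (≈ $27.9951 each)
After Nov 12: 949 on hand, pool $27,706.82 (≈ $29.1958 each)
Nov 14, sell 451: 451/949 × $27,706.82 → $13,167.30
After Nov 15: 622 on hand, pool $17,751.12 (≈ $28.5388 each)
Nov 16, sell 320: 320/622 × $17,751.12 → $9,132.40
Nov 18, sell 120: 120/302 × $8,618.72 → $3,424.65
Total COGS = $11,857.13 + $13,167.30 + $9,132.40 + $3,424.65 = $37,581.48
Ending inventory (cost pool remaining) = $5,194.07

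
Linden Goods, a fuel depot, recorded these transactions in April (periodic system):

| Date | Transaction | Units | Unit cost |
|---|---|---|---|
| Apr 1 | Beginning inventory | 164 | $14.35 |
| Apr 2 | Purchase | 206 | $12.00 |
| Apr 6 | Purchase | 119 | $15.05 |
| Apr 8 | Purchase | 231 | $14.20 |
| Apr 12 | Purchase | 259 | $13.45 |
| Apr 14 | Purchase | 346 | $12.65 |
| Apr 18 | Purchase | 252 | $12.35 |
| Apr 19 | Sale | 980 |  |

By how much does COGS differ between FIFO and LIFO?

$673.50

FIFO COGS: 164 @ $14.35 + 206 @ $12.00 + 119 @ $15.05 + 231 @ $14.20 + 259 @ $13.45 + 1 @ $12.65 = $13,392.75
LIFO COGS: 252 @ $12.35 + 346 @ $12.65 + 259 @ $13.45 + 123 @ $14.20 = $12,719.25
Difference = |$13,392.75 − $12,719.25| = $673.50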